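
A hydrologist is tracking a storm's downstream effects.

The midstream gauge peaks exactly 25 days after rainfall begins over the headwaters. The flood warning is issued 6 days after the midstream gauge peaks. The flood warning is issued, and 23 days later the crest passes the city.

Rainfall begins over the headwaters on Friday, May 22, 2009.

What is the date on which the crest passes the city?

Rainfall begins over the headwaters: May 22, 2009.
The midstream gauge peaks: May 22, 2009 + 25 days = Jun 16, 2009.
The flood warning is issued: Jun 16, 2009 + 6 days = Jun 22, 2009.
The crest passes the city: Jun 22, 2009 + 23 days = Jul 15, 2009.

Wednesday, July 15, 2009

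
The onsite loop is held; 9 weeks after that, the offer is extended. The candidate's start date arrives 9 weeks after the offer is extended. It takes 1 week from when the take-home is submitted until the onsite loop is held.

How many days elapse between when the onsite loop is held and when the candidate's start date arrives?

Causal path: the onsite loop is held → the offer is extended → the candidate's start date arrives.
Total delay along the path: 9 + 9 weeks = 18 weeks = 126 days.

126 days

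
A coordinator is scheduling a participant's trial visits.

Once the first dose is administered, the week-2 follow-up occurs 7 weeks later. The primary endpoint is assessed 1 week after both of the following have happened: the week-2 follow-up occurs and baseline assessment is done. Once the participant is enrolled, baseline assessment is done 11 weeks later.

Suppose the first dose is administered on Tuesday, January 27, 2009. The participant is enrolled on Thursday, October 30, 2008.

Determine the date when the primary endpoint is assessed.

The first dose is administered: Jan 27, 2009.
The week-2 follow-up occurs: Jan 27, 2009 + 7 weeks = Mar 17, 2009.
The participant is enrolled: Oct 30, 2008.
Baseline assessment is done: Oct 30, 2008 + 11 weeks = Jan 15, 2009.
Both prerequisites met — the week-2 follow-up occurs (Mar 17, 2009), baseline assessment is done (Jan 15, 2009); the later is Mar 17, 2009.
The primary endpoint is assessed: Mar 17, 2009 + 1 week = Mar 24, 2009.

Tuesday, March 24, 2009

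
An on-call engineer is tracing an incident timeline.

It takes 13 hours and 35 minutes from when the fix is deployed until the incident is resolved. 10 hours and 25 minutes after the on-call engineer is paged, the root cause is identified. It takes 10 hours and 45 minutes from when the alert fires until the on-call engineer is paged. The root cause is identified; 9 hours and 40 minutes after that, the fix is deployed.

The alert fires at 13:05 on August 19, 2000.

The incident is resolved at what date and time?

09:30 on August 21, 2000

The alert fires: 13:05 Aug 19, 2000.
The on-call engineer is paged: 13:05 Aug 19, 2000 + 10h45m = 23:50 Aug 19, 2000.
The root cause is identified: 23:50 Aug 19, 2000 + 10h25m = 10:15 Aug 20, 2000.
The fix is deployed: 10:15 Aug 20, 2000 + 9h40m = 19:55 Aug 20, 2000.
The incident is resolved: 19:55 Aug 20, 2000 + 13h35m = 09:30 Aug 21, 2000.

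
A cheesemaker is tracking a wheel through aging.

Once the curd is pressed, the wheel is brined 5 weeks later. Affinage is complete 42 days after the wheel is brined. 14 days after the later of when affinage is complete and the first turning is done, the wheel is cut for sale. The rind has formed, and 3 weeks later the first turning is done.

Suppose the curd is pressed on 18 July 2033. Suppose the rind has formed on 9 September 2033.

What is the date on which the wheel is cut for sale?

17 October 2033

The curd is pressed: Jul 18, 2033.
The wheel is brined: Jul 18, 2033 + 5 weeks = Aug 22, 2033.
Affinage is complete: Aug 22, 2033 + 42 days = Oct 3, 2033.
The rind has formed: Sep 9, 2033.
The first turning is done: Sep 9, 2033 + 3 weeks = Sep 30, 2033.
Both prerequisites met — affinage is complete (Oct 3, 2033), the first turning is done (Sep 30, 2033); the later is Oct 3, 2033.
The wheel is cut for sale: Oct 3, 2033 + 14 days = Oct 17, 2033.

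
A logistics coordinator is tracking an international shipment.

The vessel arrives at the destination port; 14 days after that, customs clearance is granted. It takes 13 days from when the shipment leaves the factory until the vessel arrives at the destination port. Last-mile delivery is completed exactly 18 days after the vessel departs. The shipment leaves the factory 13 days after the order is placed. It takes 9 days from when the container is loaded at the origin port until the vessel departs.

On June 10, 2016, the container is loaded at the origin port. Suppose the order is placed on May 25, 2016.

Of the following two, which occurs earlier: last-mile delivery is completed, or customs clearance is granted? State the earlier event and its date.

The container is loaded at the origin port: Jun 10, 2016.
The vessel departs: Jun 10, 2016 + 9 days = Jun 19, 2016.
Last-mile delivery is completed: Jun 19, 2016 + 18 days = Jul 7, 2016.
The order is placed: May 25, 2016.
The shipment leaves the factory: May 25, 2016 + 13 days = Jun 7, 2016.
The vessel arrives at the destination port: Jun 7, 2016 + 13 days = Jun 20, 2016.
Customs clearance is granted: Jun 20, 2016 + 14 days = Jul 4, 2016.
Comparing: last-mile delivery is completed on Jul 7, 2016 vs customs clearance is granted on Jul 4, 2016. Earlier: customs clearance is granted.

Customs clearance is granted — July 4, 2016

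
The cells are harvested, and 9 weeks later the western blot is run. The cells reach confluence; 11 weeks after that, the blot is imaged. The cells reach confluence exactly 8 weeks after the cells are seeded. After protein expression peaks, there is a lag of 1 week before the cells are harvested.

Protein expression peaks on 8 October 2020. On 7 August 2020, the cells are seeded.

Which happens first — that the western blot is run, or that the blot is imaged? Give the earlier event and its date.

Protein expression peaks: Oct 8, 2020.
The cells are harvested: Oct 8, 2020 + 1 week = Oct 15, 2020.
The western blot is run: Oct 15, 2020 + 9 weeks = Dec 17, 2020.
The cells are seeded: Aug 7, 2020.
The cells reach confluence: Aug 7, 2020 + 8 weeks = Oct 2, 2020.
The blot is imaged: Oct 2, 2020 + 11 weeks = Dec 18, 2020.
Comparing: the western blot is run on Dec 17, 2020 vs the blot is imaged on Dec 18, 2020. Earlier: the western blot is run.

The western blot is run — 17 December 2020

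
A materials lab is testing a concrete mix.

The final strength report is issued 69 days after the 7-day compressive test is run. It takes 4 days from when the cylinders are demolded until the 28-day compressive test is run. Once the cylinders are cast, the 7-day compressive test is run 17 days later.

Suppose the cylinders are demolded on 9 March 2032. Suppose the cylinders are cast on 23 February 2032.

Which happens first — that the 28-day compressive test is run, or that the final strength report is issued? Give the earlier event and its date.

The 28-day compressive test is run — 13 March 2032

The cylinders are demolded: Mar 9, 2032.
The 28-day compressive test is run: Mar 9, 2032 + 4 days = Mar 13, 2032.
The cylinders are cast: Feb 23, 2032.
The 7-day compressive test is run: Feb 23, 2032 + 17 days = Mar 11, 2032.
The final strength report is issued: Mar 11, 2032 + 69 days = May 19, 2032.
Comparing: the 28-day compressive test is run on Mar 13, 2032 vs the final strength report is issued on May 19, 2032. Earlier: the 28-day compressive test is run.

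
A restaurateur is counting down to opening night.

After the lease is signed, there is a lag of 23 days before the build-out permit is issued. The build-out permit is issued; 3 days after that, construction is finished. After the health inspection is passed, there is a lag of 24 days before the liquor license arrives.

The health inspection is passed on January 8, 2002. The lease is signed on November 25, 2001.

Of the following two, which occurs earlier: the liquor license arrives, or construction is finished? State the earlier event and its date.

The health inspection is passed: Jan 8, 2002.
The liquor license arrives: Jan 8, 2002 + 24 days = Feb 1, 2002.
The lease is signed: Nov 25, 2001.
The build-out permit is issued: Nov 25, 2001 + 23 days = Dec 18, 2001.
Construction is finished: Dec 18, 2001 + 3 days = Dec 21, 2001.
Comparing: the liquor license arrives on Feb 1, 2002 vs construction is finished on Dec 21, 2001. Earlier: construction is finished.

Construction is finished — December 21, 2001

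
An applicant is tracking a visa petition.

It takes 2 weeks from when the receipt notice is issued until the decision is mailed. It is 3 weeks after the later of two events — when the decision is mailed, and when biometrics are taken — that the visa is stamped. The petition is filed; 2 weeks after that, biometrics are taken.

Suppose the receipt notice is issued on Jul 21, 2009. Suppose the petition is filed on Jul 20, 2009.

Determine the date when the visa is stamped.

The receipt notice is issued: Jul 21, 2009.
The decision is mailed: Jul 21, 2009 + 2 weeks = Aug 4, 2009.
The petition is filed: Jul 20, 2009.
Biometrics are taken: Jul 20, 2009 + 2 weeks = Aug 3, 2009.
Both prerequisites met — the decision is mailed (Aug 4, 2009), biometrics are taken (Aug 3, 2009); the later is Aug 4, 2009.
The visa is stamped: Aug 4, 2009 + 3 weeks = Aug 25, 2009.

Aug 25, 2009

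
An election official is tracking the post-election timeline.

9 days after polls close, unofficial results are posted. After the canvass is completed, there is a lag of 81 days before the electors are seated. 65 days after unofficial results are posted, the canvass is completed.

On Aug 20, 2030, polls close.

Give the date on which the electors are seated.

Jan 22, 2031

Polls close: Aug 20, 2030.
Unofficial results are posted: Aug 20, 2030 + 9 days = Aug 29, 2030.
The canvass is completed: Aug 29, 2030 + 65 days = Nov 2, 2030.
The electors are seated: Nov 2, 2030 + 81 days = Jan 22, 2031.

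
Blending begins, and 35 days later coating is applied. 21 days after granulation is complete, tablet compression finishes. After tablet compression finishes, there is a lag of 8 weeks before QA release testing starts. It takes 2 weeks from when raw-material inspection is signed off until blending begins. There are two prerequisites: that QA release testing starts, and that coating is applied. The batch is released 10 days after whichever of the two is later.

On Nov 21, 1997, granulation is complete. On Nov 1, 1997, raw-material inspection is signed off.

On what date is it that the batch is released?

Feb 16, 1998

Granulation is complete: Nov 21, 1997.
Tablet compression finishes: Nov 21, 1997 + 21 days = Dec 12, 1997.
QA release testing starts: Dec 12, 1997 + 8 weeks = Feb 6, 1998.
Raw-material inspection is signed off: Nov 1, 1997.
Blending begins: Nov 1, 1997 + 2 weeks = Nov 15, 1997.
Coating is applied: Nov 15, 1997 + 35 days = Dec 20, 1997.
Both prerequisites met — QA release testing starts (Feb 6, 1998), coating is applied (Dec 20, 1997); the later is Feb 6, 1998.
The batch is released: Feb 6, 1998 + 10 days = Feb 16, 1998.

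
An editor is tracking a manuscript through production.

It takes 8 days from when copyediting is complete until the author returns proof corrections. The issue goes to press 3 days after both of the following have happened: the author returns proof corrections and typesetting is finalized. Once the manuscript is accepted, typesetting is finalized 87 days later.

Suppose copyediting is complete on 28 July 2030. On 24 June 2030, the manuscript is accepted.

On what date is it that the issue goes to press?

22 September 2030

Copyediting is complete: Jul 28, 2030.
The author returns proof corrections: Jul 28, 2030 + 8 days = Aug 5, 2030.
The manuscript is accepted: Jun 24, 2030.
Typesetting is finalized: Jun 24, 2030 + 87 days = Sep 19, 2030.
Both prerequisites met — the author returns proof corrections (Aug 5, 2030), typesetting is finalized (Sep 19, 2030); the later is Sep 19, 2030.
The issue goes to press: Sep 19, 2030 + 3 days = Sep 22, 2030.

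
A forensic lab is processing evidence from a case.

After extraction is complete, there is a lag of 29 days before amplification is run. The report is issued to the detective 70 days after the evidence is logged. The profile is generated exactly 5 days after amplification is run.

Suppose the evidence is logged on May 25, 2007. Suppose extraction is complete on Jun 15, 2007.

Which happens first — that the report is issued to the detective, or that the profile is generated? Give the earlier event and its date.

The evidence is logged: May 25, 2007.
The report is issued to the detective: May 25, 2007 + 70 days = Aug 3, 2007.
Extraction is complete: Jun 15, 2007.
Amplification is run: Jun 15, 2007 + 29 days = Jul 14, 2007.
The profile is generated: Jul 14, 2007 + 5 days = Jul 19, 2007.
Comparing: the report is issued to the detective on Aug 3, 2007 vs the profile is generated on Jul 19, 2007. Earlier: the profile is generated.

The profile is generated — Jul 19, 2007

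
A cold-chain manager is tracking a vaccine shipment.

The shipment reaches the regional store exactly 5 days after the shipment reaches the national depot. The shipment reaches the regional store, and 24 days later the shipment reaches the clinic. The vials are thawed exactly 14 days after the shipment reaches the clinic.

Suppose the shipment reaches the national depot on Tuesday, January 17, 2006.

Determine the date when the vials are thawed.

Wednesday, March 1, 2006

The shipment reaches the national depot: Jan 17, 2006.
The shipment reaches the regional store: Jan 17, 2006 + 5 days = Jan 22, 2006.
The shipment reaches the clinic: Jan 22, 2006 + 24 days = Feb 15, 2006.
The vials are thawed: Feb 15, 2006 + 14 days = Mar 1, 2006.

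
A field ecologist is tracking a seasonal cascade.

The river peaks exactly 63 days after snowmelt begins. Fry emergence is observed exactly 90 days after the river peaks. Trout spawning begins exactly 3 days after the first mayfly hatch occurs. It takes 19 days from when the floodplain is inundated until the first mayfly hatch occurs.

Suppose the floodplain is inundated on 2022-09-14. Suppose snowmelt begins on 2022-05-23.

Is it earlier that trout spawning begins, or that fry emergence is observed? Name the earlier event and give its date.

The floodplain is inundated: Sep 14, 2022.
The first mayfly hatch occurs: Sep 14, 2022 + 19 days = Oct 3, 2022.
Trout spawning begins: Oct 3, 2022 + 3 days = Oct 6, 2022.
Snowmelt begins: May 23, 2022.
The river peaks: May 23, 2022 + 63 days = Jul 25, 2022.
Fry emergence is observed: Jul 25, 2022 + 90 days = Oct 23, 2022.
Comparing: trout spawning begins on Oct 6, 2022 vs fry emergence is observed on Oct 23, 2022. Earlier: trout spawning begins.

Trout spawning begins — 2022-10-06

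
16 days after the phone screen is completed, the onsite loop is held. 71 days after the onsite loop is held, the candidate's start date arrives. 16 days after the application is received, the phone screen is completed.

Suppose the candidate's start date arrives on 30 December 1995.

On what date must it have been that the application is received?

The candidate's start date arrives: Dec 30, 1995.
The onsite loop is held: Dec 30, 1995 − 71 days = Oct 20, 1995.
The phone screen is completed: Oct 20, 1995 − 16 days = Oct 4, 1995.
The application is received: Oct 4, 1995 − 16 days = Sep 18, 1995.

18 September 1995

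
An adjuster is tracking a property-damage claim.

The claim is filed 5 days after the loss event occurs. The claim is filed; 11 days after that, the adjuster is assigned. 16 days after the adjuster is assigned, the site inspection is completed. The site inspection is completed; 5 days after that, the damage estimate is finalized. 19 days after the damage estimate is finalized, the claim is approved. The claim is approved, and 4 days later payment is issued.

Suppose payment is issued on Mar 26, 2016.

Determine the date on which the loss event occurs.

Payment is issued: Mar 26, 2016.
The claim is approved: Mar 26, 2016 − 4 days = Mar 22, 2016.
The damage estimate is finalized: Mar 22, 2016 − 19 days = Mar 3, 2016.
The site inspection is completed: Mar 3, 2016 − 5 days = Feb 27, 2016.
The adjuster is assigned: Feb 27, 2016 − 16 days = Feb 11, 2016.
The claim is filed: Feb 11, 2016 − 11 days = Jan 31, 2016.
The loss event occurs: Jan 31, 2016 − 5 days = Jan 26, 2016.

Jan 26, 2016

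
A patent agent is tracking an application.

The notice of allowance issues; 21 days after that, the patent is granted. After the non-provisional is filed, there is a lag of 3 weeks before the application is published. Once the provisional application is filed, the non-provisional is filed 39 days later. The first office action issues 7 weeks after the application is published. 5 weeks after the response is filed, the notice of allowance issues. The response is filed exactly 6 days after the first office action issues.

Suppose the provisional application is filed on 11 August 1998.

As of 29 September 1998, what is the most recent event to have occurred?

The provisional application is filed: Aug 11, 1998.
The non-provisional is filed: Aug 11, 1998 + 39 days = Sep 19, 1998.
The application is published: Sep 19, 1998 + 3 weeks = Oct 10, 1998.
The first office action issues: Oct 10, 1998 + 7 weeks = Nov 28, 1998.
The response is filed: Nov 28, 1998 + 6 days = Dec 4, 1998.
The notice of allowance issues: Dec 4, 1998 + 5 weeks = Jan 8, 1999.
The patent is granted: Jan 8, 1999 + 21 days = Jan 29, 1999.
Sep 29, 1998 falls between when the non-provisional is filed (Sep 19, 1998) and when the application is published (Oct 10, 1998).

The non-provisional is filed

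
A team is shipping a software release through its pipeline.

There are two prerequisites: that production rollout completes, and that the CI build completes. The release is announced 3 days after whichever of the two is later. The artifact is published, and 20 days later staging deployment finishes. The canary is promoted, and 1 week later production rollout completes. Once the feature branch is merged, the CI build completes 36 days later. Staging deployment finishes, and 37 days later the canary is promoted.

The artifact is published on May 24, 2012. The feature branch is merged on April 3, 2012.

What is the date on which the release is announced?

July 30, 2012

The artifact is published: May 24, 2012.
Staging deployment finishes: May 24, 2012 + 20 days = Jun 13, 2012.
The canary is promoted: Jun 13, 2012 + 37 days = Jul 20, 2012.
Production rollout completes: Jul 20, 2012 + 1 week = Jul 27, 2012.
The feature branch is merged: Apr 3, 2012.
The CI build completes: Apr 3, 2012 + 36 days = May 9, 2012.
Both prerequisites met — production rollout completes (Jul 27, 2012), the CI build completes (May 9, 2012); the later is Jul 27, 2012.
The release is announced: Jul 27, 2012 + 3 days = Jul 30, 2012.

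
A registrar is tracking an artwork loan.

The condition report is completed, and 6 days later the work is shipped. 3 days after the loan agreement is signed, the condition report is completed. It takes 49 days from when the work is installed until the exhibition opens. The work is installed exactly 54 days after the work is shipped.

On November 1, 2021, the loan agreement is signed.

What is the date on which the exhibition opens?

February 21, 2022

The loan agreement is signed: Nov 1, 2021.
The condition report is completed: Nov 1, 2021 + 3 days = Nov 4, 2021.
The work is shipped: Nov 4, 2021 + 6 days = Nov 10, 2021.
The work is installed: Nov 10, 2021 + 54 days = Jan 3, 2022.
The exhibition opens: Jan 3, 2022 + 49 days = Feb 21, 2022.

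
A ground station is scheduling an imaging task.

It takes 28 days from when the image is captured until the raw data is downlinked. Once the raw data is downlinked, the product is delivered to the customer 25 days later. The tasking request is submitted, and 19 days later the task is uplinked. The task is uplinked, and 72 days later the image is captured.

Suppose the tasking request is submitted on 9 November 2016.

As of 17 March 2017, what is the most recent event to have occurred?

The tasking request is submitted: Nov 9, 2016.
The task is uplinked: Nov 9, 2016 + 19 days = Nov 28, 2016.
The image is captured: Nov 28, 2016 + 72 days = Feb 8, 2017.
The raw data is downlinked: Feb 8, 2017 + 28 days = Mar 8, 2017.
The product is delivered to the customer: Mar 8, 2017 + 25 days = Apr 2, 2017.
Mar 17, 2017 falls between when the raw data is downlinked (Mar 8, 2017) and when the product is delivered to the customer (Apr 2, 2017).

The raw data is downlinked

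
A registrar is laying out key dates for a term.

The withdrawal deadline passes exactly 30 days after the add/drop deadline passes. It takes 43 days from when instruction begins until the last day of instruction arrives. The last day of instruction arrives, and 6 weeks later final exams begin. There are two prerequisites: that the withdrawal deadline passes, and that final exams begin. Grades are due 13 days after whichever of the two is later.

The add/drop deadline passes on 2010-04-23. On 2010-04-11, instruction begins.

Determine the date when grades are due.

The add/drop deadline passes: Apr 23, 2010.
The withdrawal deadline passes: Apr 23, 2010 + 30 days = May 23, 2010.
Instruction begins: Apr 11, 2010.
The last day of instruction arrives: Apr 11, 2010 + 43 days = May 24, 2010.
Final exams begin: May 24, 2010 + 6 weeks = Jul 5, 2010.
Both prerequisites met — the withdrawal deadline passes (May 23, 2010), final exams begin (Jul 5, 2010); the later is Jul 5, 2010.
Grades are due: Jul 5, 2010 + 13 days = Jul 18, 2010.

2010-07-18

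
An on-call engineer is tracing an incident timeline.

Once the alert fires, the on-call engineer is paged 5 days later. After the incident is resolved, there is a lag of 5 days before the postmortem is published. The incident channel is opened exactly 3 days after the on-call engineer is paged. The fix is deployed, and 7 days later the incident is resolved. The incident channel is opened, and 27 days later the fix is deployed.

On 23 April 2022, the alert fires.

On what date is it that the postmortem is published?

9 June 2022

The alert fires: Apr 23, 2022.
The on-call engineer is paged: Apr 23, 2022 + 5 days = Apr 28, 2022.
The incident channel is opened: Apr 28, 2022 + 3 days = May 1, 2022.
The fix is deployed: May 1, 2022 + 27 days = May 28, 2022.
The incident is resolved: May 28, 2022 + 7 days = Jun 4, 2022.
The postmortem is published: Jun 4, 2022 + 5 days = Jun 9, 2022.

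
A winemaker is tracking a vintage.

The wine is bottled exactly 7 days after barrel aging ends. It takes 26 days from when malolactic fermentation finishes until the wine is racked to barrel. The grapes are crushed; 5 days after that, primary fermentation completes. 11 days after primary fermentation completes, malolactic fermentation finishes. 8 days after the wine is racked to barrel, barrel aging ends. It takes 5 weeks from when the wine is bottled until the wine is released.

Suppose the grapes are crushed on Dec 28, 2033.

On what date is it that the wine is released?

The grapes are crushed: Dec 28, 2033.
Primary fermentation completes: Dec 28, 2033 + 5 days = Jan 2, 2034.
Malolactic fermentation finishes: Jan 2, 2034 + 11 days = Jan 13, 2034.
The wine is racked to barrel: Jan 13, 2034 + 26 days = Feb 8, 2034.
Barrel aging ends: Feb 8, 2034 + 8 days = Feb 16, 2034.
The wine is bottled: Feb 16, 2034 + 7 days = Feb 23, 2034.
The wine is released: Feb 23, 2034 + 5 weeks = Mar 30, 2034.

Mar 30, 2034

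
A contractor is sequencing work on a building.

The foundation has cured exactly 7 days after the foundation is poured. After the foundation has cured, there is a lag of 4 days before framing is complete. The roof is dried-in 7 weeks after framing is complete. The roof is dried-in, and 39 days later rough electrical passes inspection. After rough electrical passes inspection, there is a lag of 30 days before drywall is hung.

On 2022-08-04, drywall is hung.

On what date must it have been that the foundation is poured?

Drywall is hung: Aug 4, 2022.
Rough electrical passes inspection: Aug 4, 2022 − 30 days = Jul 5, 2022.
The roof is dried-in: Jul 5, 2022 − 39 days = May 27, 2022.
Framing is complete: May 27, 2022 − 7 weeks = Apr 8, 2022.
The foundation has cured: Apr 8, 2022 − 4 days = Apr 4, 2022.
The foundation is poured: Apr 4, 2022 − 7 days = Mar 28, 2022.

2022-03-28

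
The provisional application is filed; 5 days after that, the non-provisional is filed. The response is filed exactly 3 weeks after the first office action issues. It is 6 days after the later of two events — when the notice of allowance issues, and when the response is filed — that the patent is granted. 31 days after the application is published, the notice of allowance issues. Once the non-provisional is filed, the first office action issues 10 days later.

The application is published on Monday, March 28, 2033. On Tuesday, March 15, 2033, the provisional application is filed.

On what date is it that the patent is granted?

The application is published: Mar 28, 2033.
The notice of allowance issues: Mar 28, 2033 + 31 days = Apr 28, 2033.
The provisional application is filed: Mar 15, 2033.
The non-provisional is filed: Mar 15, 2033 + 5 days = Mar 20, 2033.
The first office action issues: Mar 20, 2033 + 10 days = Mar 30, 2033.
The response is filed: Mar 30, 2033 + 3 weeks = Apr 20, 2033.
Both prerequisites met — the notice of allowance issues (Apr 28, 2033), the response is filed (Apr 20, 2033); the later is Apr 28, 2033.
The patent is granted: Apr 28, 2033 + 6 days = May 4, 2033.

Wednesday, May 4, 2033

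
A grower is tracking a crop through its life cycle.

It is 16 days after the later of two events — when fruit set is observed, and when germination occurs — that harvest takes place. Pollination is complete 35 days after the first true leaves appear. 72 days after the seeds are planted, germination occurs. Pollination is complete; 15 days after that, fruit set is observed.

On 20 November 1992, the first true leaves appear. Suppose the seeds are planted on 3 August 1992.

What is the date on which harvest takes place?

The first true leaves appear: Nov 20, 1992.
Pollination is complete: Nov 20, 1992 + 35 days = Dec 25, 1992.
Fruit set is observed: Dec 25, 1992 + 15 days = Jan 9, 1993.
The seeds are planted: Aug 3, 1992.
Germination occurs: Aug 3, 1992 + 72 days = Oct 14, 1992.
Both prerequisites met — fruit set is observed (Jan 9, 1993), germination occurs (Oct 14, 1992); the later is Jan 9, 1993.
Harvest takes place: Jan 9, 1993 + 16 days = Jan 25, 1993.

25 January 1993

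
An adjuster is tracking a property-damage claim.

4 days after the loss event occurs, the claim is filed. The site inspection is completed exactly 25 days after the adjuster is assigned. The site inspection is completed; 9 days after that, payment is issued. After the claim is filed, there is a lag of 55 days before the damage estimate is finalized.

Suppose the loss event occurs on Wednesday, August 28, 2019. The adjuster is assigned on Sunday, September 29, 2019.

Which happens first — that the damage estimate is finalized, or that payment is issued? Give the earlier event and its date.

The damage estimate is finalized — Saturday, October 26, 2019

The loss event occurs: Aug 28, 2019.
The claim is filed: Aug 28, 2019 + 4 days = Sep 1, 2019.
The damage estimate is finalized: Sep 1, 2019 + 55 days = Oct 26, 2019.
The adjuster is assigned: Sep 29, 2019.
The site inspection is completed: Sep 29, 2019 + 25 days = Oct 24, 2019.
Payment is issued: Oct 24, 2019 + 9 days = Nov 2, 2019.
Comparing: the damage estimate is finalized on Oct 26, 2019 vs payment is issued on Nov 2, 2019. Earlier: the damage estimate is finalized.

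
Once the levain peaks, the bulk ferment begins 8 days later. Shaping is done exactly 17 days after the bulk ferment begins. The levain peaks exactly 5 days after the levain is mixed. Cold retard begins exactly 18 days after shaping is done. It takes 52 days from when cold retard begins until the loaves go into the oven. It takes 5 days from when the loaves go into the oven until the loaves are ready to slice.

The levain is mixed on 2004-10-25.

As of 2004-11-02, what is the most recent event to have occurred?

The levain is mixed: Oct 25, 2004.
The levain peaks: Oct 25, 2004 + 5 days = Oct 30, 2004.
The bulk ferment begins: Oct 30, 2004 + 8 days = Nov 7, 2004.
Shaping is done: Nov 7, 2004 + 17 days = Nov 24, 2004.
Cold retard begins: Nov 24, 2004 + 18 days = Dec 12, 2004.
The loaves go into the oven: Dec 12, 2004 + 52 days = Feb 2, 2005.
The loaves are ready to slice: Feb 2, 2005 + 5 days = Feb 7, 2005.
Nov 2, 2004 falls between when the levain peaks (Oct 30, 2004) and when the bulk ferment begins (Nov 7, 2004).

The levain peaks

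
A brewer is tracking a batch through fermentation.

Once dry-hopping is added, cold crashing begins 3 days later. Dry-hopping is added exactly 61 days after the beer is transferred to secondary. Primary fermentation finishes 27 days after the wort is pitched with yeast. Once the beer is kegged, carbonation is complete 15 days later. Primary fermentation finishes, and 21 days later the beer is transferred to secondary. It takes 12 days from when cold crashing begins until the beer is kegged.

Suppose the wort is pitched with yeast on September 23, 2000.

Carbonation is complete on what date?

February 9, 2001

The wort is pitched with yeast: Sep 23, 2000.
Primary fermentation finishes: Sep 23, 2000 + 27 days = Oct 20, 2000.
The beer is transferred to secondary: Oct 20, 2000 + 21 days = Nov 10, 2000.
Dry-hopping is added: Nov 10, 2000 + 61 days = Jan 10, 2001.
Cold crashing begins: Jan 10, 2001 + 3 days = Jan 13, 2001.
The beer is kegged: Jan 13, 2001 + 12 days = Jan 25, 2001.
Carbonation is complete: Jan 25, 2001 + 15 days = Feb 9, 2001.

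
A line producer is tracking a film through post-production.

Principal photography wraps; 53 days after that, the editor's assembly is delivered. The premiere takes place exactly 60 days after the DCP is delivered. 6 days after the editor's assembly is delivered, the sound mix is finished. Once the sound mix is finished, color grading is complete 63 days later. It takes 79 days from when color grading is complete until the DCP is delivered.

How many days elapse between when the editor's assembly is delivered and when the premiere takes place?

208 days

Causal path: the editor's assembly is delivered → the sound mix is finished → color grading is complete → the DCP is delivered → the premiere takes place.
Total delay along the path: 6 + 63 + 79 + 60 = 208 days.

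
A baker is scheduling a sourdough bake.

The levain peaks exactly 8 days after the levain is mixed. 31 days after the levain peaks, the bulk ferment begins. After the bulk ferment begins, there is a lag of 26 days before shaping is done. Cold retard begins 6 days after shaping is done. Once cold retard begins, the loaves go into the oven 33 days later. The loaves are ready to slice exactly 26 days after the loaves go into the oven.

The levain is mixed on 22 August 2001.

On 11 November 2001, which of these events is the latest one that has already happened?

Cold retard begins

The levain is mixed: Aug 22, 2001.
The levain peaks: Aug 22, 2001 + 8 days = Aug 30, 2001.
The bulk ferment begins: Aug 30, 2001 + 31 days = Sep 30, 2001.
Shaping is done: Sep 30, 2001 + 26 days = Oct 26, 2001.
Cold retard begins: Oct 26, 2001 + 6 days = Nov 1, 2001.
The loaves go into the oven: Nov 1, 2001 + 33 days = Dec 4, 2001.
The loaves are ready to slice: Dec 4, 2001 + 26 days = Dec 30, 2001.
Nov 11, 2001 falls between when cold retard begins (Nov 1, 2001) and when the loaves go into the oven (Dec 4, 2001).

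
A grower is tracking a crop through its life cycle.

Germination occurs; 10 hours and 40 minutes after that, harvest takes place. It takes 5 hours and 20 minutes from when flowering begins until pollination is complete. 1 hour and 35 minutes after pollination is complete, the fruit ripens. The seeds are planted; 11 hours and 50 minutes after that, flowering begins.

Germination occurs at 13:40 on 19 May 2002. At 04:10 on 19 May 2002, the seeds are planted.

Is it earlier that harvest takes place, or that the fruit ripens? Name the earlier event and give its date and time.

Germination occurs: 13:40 May 19, 2002.
Harvest takes place: 13:40 May 19, 2002 + 10h40m = 00:20 May 20, 2002.
The seeds are planted: 04:10 May 19, 2002.
Flowering begins: 04:10 May 19, 2002 + 11h50m = 16:00 May 19, 2002.
Pollination is complete: 16:00 May 19, 2002 + 5h20m = 21:20 May 19, 2002.
The fruit ripens: 21:20 May 19, 2002 + 1h35m = 22:55 May 19, 2002.
Comparing: harvest takes place at 00:20 May 20, 2002 vs the fruit ripens at 22:55 May 19, 2002. Earlier: the fruit ripens.

The fruit ripens — 22:55 on 19 May 2002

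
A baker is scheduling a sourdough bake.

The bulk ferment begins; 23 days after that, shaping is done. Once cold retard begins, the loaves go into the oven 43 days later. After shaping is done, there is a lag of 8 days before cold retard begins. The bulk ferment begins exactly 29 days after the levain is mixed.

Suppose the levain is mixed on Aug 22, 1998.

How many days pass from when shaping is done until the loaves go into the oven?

Causal path: shaping is done → cold retard begins → the loaves go into the oven.
Total delay along the path: 8 + 43 = 51 days.

51 days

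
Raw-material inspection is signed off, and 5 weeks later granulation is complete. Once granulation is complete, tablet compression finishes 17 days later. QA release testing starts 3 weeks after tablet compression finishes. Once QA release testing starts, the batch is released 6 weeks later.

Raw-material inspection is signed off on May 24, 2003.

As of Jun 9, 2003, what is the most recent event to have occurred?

Raw-material inspection is signed off: May 24, 2003.
Granulation is complete: May 24, 2003 + 5 weeks = Jun 28, 2003.
Tablet compression finishes: Jun 28, 2003 + 17 days = Jul 15, 2003.
QA release testing starts: Jul 15, 2003 + 3 weeks = Aug 5, 2003.
The batch is released: Aug 5, 2003 + 6 weeks = Sep 16, 2003.
Jun 9, 2003 falls between when raw-material inspection is signed off (May 24, 2003) and when granulation is complete (Jun 28, 2003).

Raw-material inspection is signed off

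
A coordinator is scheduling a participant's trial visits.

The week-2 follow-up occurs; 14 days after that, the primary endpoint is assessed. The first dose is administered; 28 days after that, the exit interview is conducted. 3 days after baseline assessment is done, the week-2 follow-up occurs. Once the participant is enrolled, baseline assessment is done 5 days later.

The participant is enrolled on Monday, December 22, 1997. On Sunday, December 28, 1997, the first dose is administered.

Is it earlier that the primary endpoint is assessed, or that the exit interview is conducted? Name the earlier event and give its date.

The participant is enrolled: Dec 22, 1997.
Baseline assessment is done: Dec 22, 1997 + 5 days = Dec 27, 1997.
The week-2 follow-up occurs: Dec 27, 1997 + 3 days = Dec 30, 1997.
The primary endpoint is assessed: Dec 30, 1997 + 14 days = Jan 13, 1998.
The first dose is administered: Dec 28, 1997.
The exit interview is conducted: Dec 28, 1997 + 28 days = Jan 25, 1998.
Comparing: the primary endpoint is assessed on Jan 13, 1998 vs the exit interview is conducted on Jan 25, 1998. Earlier: the primary endpoint is assessed.

The primary endpoint is assessed — Tuesday, January 13, 1998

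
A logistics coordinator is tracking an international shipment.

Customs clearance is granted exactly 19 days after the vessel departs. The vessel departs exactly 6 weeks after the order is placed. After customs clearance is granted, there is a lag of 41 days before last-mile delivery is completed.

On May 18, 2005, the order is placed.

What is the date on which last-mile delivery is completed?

The order is placed: May 18, 2005.
The vessel departs: May 18, 2005 + 6 weeks = Jun 29, 2005.
Customs clearance is granted: Jun 29, 2005 + 19 days = Jul 18, 2005.
Last-mile delivery is completed: Jul 18, 2005 + 41 days = Aug 28, 2005.

August 28, 2005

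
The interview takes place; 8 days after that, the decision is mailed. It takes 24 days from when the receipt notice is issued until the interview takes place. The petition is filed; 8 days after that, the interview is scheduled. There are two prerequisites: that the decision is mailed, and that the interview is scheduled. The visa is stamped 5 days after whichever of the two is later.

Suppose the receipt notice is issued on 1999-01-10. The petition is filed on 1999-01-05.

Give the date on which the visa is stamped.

The receipt notice is issued: Jan 10, 1999.
The interview takes place: Jan 10, 1999 + 24 days = Feb 3, 1999.
The decision is mailed: Feb 3, 1999 + 8 days = Feb 11, 1999.
The petition is filed: Jan 5, 1999.
The interview is scheduled: Jan 5, 1999 + 8 days = Jan 13, 1999.
Both prerequisites met — the decision is mailed (Feb 11, 1999), the interview is scheduled (Jan 13, 1999); the later is Feb 11, 1999.
The visa is stamped: Feb 11, 1999 + 5 days = Feb 16, 1999.

1999-02-16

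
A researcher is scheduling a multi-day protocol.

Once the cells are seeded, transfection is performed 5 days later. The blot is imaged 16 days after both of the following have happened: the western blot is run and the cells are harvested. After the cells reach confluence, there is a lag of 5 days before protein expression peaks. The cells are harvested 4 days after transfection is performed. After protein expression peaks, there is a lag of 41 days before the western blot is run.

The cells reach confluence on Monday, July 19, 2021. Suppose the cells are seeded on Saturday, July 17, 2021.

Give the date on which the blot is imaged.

Sunday, September 19, 2021

The cells reach confluence: Jul 19, 2021.
Protein expression peaks: Jul 19, 2021 + 5 days = Jul 24, 2021.
The western blot is run: Jul 24, 2021 + 41 days = Sep 3, 2021.
The cells are seeded: Jul 17, 2021.
Transfection is performed: Jul 17, 2021 + 5 days = Jul 22, 2021.
The cells are harvested: Jul 22, 2021 + 4 days = Jul 26, 2021.
Both prerequisites met — the western blot is run (Sep 3, 2021), the cells are harvested (Jul 26, 2021); the later is Sep 3, 2021.
The blot is imaged: Sep 3, 2021 + 16 days = Sep 19, 2021.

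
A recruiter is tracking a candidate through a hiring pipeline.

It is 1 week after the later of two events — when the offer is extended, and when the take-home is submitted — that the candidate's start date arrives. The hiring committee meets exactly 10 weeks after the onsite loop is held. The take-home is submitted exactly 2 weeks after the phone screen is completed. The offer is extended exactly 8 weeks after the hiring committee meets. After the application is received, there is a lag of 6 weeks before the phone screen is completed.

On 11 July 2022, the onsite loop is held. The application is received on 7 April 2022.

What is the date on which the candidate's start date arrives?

21 November 2022

The onsite loop is held: Jul 11, 2022.
The hiring committee meets: Jul 11, 2022 + 10 weeks = Sep 19, 2022.
The offer is extended: Sep 19, 2022 + 8 weeks = Nov 14, 2022.
The application is received: Apr 7, 2022.
The phone screen is completed: Apr 7, 2022 + 6 weeks = May 19, 2022.
The take-home is submitted: May 19, 2022 + 2 weeks = Jun 2, 2022.
Both prerequisites met — the offer is extended (Nov 14, 2022), the take-home is submitted (Jun 2, 2022); the later is Nov 14, 2022.
The candidate's start date arrives: Nov 14, 2022 + 1 week = Nov 21, 2022.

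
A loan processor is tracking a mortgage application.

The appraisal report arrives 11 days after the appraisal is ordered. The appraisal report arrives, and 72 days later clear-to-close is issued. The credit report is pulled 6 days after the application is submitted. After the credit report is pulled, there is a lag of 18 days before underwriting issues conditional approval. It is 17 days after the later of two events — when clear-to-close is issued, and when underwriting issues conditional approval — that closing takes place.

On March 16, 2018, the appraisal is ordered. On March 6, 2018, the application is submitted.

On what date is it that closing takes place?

The appraisal is ordered: Mar 16, 2018.
The appraisal report arrives: Mar 16, 2018 + 11 days = Mar 27, 2018.
Clear-to-close is issued: Mar 27, 2018 + 72 days = Jun 7, 2018.
The application is submitted: Mar 6, 2018.
The credit report is pulled: Mar 6, 2018 + 6 days = Mar 12, 2018.
Underwriting issues conditional approval: Mar 12, 2018 + 18 days = Mar 30, 2018.
Both prerequisites met — clear-to-close is issued (Jun 7, 2018), underwriting issues conditional approval (Mar 30, 2018); the later is Jun 7, 2018.
Closing takes place: Jun 7, 2018 + 17 days = Jun 24, 2018.

June 24, 2018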